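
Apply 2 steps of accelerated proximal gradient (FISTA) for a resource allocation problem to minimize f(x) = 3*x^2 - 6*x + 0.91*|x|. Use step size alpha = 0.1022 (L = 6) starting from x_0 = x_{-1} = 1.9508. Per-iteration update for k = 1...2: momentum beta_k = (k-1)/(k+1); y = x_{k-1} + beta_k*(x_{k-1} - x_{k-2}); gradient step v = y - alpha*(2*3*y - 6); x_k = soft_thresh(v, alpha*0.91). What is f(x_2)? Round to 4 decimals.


FISTA on f(x) = 3*x^2 - 6*x + 0.91*|x|
L = 6, alpha = 0.1022
Iteration 1: beta = 0.0, y = 1.9508 + 0.0*(1.9508 - 1.9508) = 1.9508
  grad(y) = 5.7048, v = y - alpha*grad = 1.3678
  prox(v) = soft_thresh(1.3678, 0.093) = 1.2748
Iteration 2: beta = 0.3333, y = 1.2748 + 0.3333*(1.2748 - 1.9508) = 1.0494
  grad(y) = 0.2965, v = y - alpha*grad = 1.0191
  prox(v) = soft_thresh(1.0191, 0.093) = 0.9261
f(x_2) = 3*0.9261^2 - 6*0.9261 + 0.91*|0.9261| = -2.1409


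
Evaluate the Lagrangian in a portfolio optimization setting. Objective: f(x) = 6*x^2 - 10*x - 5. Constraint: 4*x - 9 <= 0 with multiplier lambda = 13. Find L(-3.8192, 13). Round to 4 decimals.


Step 1: Evaluate f(x).
f(-3.8192) = 6*(-3.8192)^2 - 10*(-3.8192) - 5 = 120.7097
Step 2: Evaluate g(x).
g(-3.8192) = 4*-3.8192 - 9 = -24.2768
Step 3: Compute Lagrangian.
L = 120.7097 + 13*-24.2768 = -194.8887


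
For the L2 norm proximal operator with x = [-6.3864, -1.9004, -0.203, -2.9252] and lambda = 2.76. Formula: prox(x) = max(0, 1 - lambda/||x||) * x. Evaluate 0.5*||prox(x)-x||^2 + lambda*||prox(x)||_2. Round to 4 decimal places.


Step 1: Compute ||x||.
||x|| = 7.2798
Step 2: Compute scaling factor.
scale = max(0, 1 - 2.76/7.2798) = 0.6209
Step 3: prox(x) = [-3.9651, -1.1799, -0.126, -1.8162]
||prox(x)|| = 4.5198
Step 4: Proximal objective.
0.5*||prox-x||^2 = 3.8088
lambda*||prox|| = 12.4746
Total = 16.2835


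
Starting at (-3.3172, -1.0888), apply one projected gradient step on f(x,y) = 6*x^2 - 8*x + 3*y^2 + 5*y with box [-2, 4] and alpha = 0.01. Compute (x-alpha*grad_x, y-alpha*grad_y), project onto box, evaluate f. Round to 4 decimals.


Step 1: Compute gradient at (-3.3172, -1.0888).
grad_x = 2*6*-3.3172 - 8 = -47.8064
grad_y = 2*3*-1.0888 + 5 = -1.5328
Step 2: Gradient step.
x_raw = -3.3172 - 0.01*-47.8064 = -2.8391
y_raw = -1.0888 - 0.01*-1.5328 = -1.0735
Step 3: Project onto [-2, 4].
x_proj = clip(-2.8391) = -2.0
y_proj = clip(-1.0735) = -1.0735
Step 4: Evaluate f.
f(-2.0, -1.0735) = 38.0897


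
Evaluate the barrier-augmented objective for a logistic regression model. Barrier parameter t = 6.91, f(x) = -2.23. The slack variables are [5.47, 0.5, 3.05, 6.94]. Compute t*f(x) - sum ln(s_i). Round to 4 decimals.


Step 1: Compute log-barrier.
ln values: [1.6993, -0.6931, 1.1151, 1.9373]
phi = -(1.6993 - 0.6931 + 1.1151 + 1.9373) = -4.0586
Step 2: Compute augmented objective.
t*f(x) = 6.91*-2.23 = -15.4093
Total = -15.4093 - 4.0586 = -19.4679


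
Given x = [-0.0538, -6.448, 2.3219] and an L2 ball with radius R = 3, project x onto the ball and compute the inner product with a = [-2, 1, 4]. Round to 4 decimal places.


Step 1: Compute ||x|| (intermediates to 6 decimals).
||x|| = sqrt((-0.0538)^2 + (-6.448)^2 + 2.3219^2) = 6.853526
Step 2: Project.
Since ||x|| > R, scale = R/||x|| = 3/6.853526 = 0.437731, proj(x) = scale * x
proj(x) = [-0.02355, -2.822489, 1.016368]
Step 3: Dot product.
a^T * proj(x) = -2*(-0.02355) + 1*(-2.822489) + 4*1.016368 = 1.2901


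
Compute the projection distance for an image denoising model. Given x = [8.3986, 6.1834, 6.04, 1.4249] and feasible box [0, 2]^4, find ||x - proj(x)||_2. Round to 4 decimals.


Project each component onto [0, 2].
clip(8.3986) = 2.0, clip(6.1834) = 2.0, clip(6.04) = 2.0, clip(1.4249) = 1.4249
Projection = [2.0, 2.0, 2.0, 1.4249]
Squared diffs: [40.9421, 17.5008, 16.3216, 0.0]
Distance = sqrt(74.7645) = 8.6466


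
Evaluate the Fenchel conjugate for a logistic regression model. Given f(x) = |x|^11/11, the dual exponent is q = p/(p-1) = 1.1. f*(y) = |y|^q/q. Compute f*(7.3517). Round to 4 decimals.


The conjugate exponent q satisfies 1/p + 1/q = 1.
p = 11, so q = 11/(11 - 1) = 1.1
|y|^q = 7.3517^1.1 = 8.9748
f*(7.3517) = 8.9748 / 1.1 = 8.1589


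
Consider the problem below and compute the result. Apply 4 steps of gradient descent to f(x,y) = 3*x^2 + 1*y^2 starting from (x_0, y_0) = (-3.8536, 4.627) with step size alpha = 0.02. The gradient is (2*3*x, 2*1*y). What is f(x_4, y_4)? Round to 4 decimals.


Gradient descent on f(x,y) = 3*x^2 + 1*y^2.
Starting point: (-3.8536, 4.627), alpha = 0.02
Step 1: grad_x = 2*3*-3.8536 = -23.1216, grad_y = 2*1*4.627 = 9.254
  x_1 = -3.8536 - 0.02*-23.1216 = -3.3912
  y_1 = 4.627 - 0.02*9.254 = 4.4419
Step 2: grad_x = 2*3*-3.3912 = -20.347, grad_y = 2*1*4.4419 = 8.8838
  x_2 = -3.3912 - 0.02*-20.347 = -2.9842
  y_2 = 4.4419 - 0.02*8.8838 = 4.2642
Step 3: grad_x = 2*3*-2.9842 = -17.9054, grad_y = 2*1*4.2642 = 8.5285
  x_3 = -2.9842 - 0.02*-17.9054 = -2.6261
  y_3 = 4.2642 - 0.02*8.5285 = 4.0937
Step 4: grad_x = 2*3*-2.6261 = -15.7567, grad_y = 2*1*4.0937 = 8.1873
  x_4 = -2.6261 - 0.02*-15.7567 = -2.311
  y_4 = 4.0937 - 0.02*8.1873 = 3.9299
f(-2.311, 3.9299) = 3*(-2.311)^2 + 1*3.9299^2 = 31.4663


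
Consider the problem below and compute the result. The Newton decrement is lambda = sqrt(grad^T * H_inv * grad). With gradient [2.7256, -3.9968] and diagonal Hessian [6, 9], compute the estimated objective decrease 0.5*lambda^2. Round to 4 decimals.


Step 1: H is diagonal, so H^(-1) * g = [0.4543, -0.4441].
Step 2: g^T H^(-1) g = sum_i g_i^2 / H_ii
  = (2.7256)^2/6 + (-3.9968)^2/9
  = 1.2381 + 1.7749 = 3.0131
Step 3: Objective decrease = 0.5 * g^T H^(-1) g = 1.5065


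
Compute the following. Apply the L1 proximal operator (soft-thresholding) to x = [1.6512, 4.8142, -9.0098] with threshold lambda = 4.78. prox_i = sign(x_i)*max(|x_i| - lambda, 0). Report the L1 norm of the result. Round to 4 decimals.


Soft-thresholding with lambda = 4.78:
prox(1.6512) = sign(1.6512)*max(|1.6512| - 4.78, 0) = 0.0
prox(4.8142) = sign(4.8142)*max(|4.8142| - 4.78, 0) = 0.0342
prox(-9.0098) = sign(-9.0098)*max(|-9.0098| - 4.78, 0) = -4.2298
prox(x) = [0.0, 0.0342, -4.2298]
||prox(x)||_1 = 0.0 + 0.0342 + 4.2298 = 4.264


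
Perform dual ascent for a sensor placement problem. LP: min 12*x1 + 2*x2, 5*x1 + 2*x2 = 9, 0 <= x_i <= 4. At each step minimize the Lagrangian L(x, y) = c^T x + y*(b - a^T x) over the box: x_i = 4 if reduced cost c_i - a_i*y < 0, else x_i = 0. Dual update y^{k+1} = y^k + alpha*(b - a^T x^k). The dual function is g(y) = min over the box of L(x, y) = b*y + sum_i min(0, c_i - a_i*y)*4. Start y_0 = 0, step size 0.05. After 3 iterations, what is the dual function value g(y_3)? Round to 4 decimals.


Dual ascent for LP: min 12*x1 + 2*x2, 5*x1 + 2*x2 = 9, 0 <= x_i <= 4
Step 1: y^k = 0.0, reduced costs: (12.0, 2.0)
  x^k = (0.0, 0.0), subgradient = b - a^T x = 9.0
  y^{k+1} = 0.0 + 0.05*9.0 = 0.45
Step 2: y^k = 0.45, reduced costs: (9.75, 1.1)
  x^k = (0.0, 0.0), subgradient = b - a^T x = 9.0
  y^{k+1} = 0.45 + 0.05*9.0 = 0.9
Step 3: y^k = 0.9, reduced costs: (7.5, 0.2)
  x^k = (0.0, 0.0), subgradient = b - a^T x = 9.0
  y^{k+1} = 0.9 + 0.05*9.0 = 1.35
Dual objective at y_3 = 1.35: reduced costs (5.25, -0.7), box minimizer x = (0.0, 4.0)
g(y_3) = b*y + (c1 - a1*y)*x1 + (c2 - a2*y)*x2 = 9*1.35 + 5.25*0.0 + (-0.7)*4.0 = 12.15 + 0.0 - 2.8 = 9.35


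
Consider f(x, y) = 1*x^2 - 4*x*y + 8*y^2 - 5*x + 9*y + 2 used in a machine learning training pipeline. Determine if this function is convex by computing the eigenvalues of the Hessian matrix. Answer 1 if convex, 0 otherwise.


The Hessian of f(x,y) = 1*x^2 - 4*x*y + 8*y^2 - 5*x + 9*y + 2 is:
H = [[2, -4], [-4, 16]]
Trace = 2 + 16 = 18
Determinant = 2*16 - (-4)^2 = 16
Discriminant = (18)^2 - 4*16 = 260.0
Eigenvalues: lambda_1 = 0.9377, lambda_2 = 17.0623
The function is convex.

1


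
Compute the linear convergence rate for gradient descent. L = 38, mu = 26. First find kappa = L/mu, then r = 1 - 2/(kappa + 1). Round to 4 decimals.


Step 1: Compute the condition number.
kappa = L/mu = 38/26 = 1.4615
Step 2: Compute the convergence rate.
r = 1 - 2/(kappa + 1) = 1 - 2*mu/(L + mu) = (L - mu)/(L + mu) = 12/64 = 0.1875


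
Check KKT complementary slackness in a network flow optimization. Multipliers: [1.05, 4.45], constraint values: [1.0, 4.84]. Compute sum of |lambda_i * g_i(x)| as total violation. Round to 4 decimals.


KKT complementary slackness check:
lambda_1 * g_1 = 1.05 * 1.0 = 1.05
lambda_2 * g_2 = 4.45 * 4.84 = 21.538
Total violation = 1.05 + 21.538 = 22.588


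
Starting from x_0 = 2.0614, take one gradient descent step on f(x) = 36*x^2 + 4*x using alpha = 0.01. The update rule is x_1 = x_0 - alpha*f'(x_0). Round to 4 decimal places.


We compute the gradient at x_0 and apply the update.
f'(x) = 72*x + 4
f'(2.0614) = 72*2.0614 + 4 = 152.4208
x_1 = 2.0614 - 0.01*152.4208 = 0.5372


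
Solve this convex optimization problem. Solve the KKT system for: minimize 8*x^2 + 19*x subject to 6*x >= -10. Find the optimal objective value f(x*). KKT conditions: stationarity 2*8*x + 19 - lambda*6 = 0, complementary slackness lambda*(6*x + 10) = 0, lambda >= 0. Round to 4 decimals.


Step 1: Try lambda = 0 (constraint inactive).
Stationarity: 2*8*x + 19 = 0
x* = -19/(2*8) = -1.1875
Check constraint: 6*-1.1875 = -7.125 >= -10 -- satisfied.
Step 2: Compute optimal value.
f(x*) = 8*(-1.1875)^2 + 19*(-1.1875) = -11.2813


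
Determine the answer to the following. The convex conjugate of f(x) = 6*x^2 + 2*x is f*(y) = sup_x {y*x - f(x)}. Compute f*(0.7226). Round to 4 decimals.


f*(y) = sup_x {y*x - a*x^2 - b*x} = sup_x {(y-b)*x - a*x^2}
FOC: (y - b) - 2a*x = 0 => x* = (y - b)/(2a)
x* = (0.7226 - 2)/(2*6) = -0.1065
f*(0.7226) = (y-b)^2/(4a) = (0.7226 - 2)^2/(4*6)
= 1.6318/24 = 0.068


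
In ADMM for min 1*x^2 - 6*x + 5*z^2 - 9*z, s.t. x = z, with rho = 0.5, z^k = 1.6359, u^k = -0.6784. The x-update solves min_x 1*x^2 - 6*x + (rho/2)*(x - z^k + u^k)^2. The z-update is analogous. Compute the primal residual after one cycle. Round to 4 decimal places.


ADMM iteration with rho = 0.5, z^k = 1.6359, u^k = -0.6784
Step 1: x-update.
Minimize 1*x^2 - 6*x + (0.5/2)*(x - 1.6359 - 0.6784)^2
FOC: (2*1 + 0.5)*x = 6 + 0.5*(1.6359 + 0.6784)
x^{k+1} = 2.8629
Step 2: z-update.
Minimize 5*z^2 - 9*z + (0.5/2)*(2.8629 - z - 0.6784)^2
FOC: (2*5 + 0.5)*z = 9 + 0.5*(2.8629 - 0.6784)
z^{k+1} = 0.9612
Step 3: u-update.
u^{k+1} = -0.6784 + 2.8629 - 0.9612 = 1.2233
Step 4: Primal residual = |2.8629 - 0.9612| = 1.9017


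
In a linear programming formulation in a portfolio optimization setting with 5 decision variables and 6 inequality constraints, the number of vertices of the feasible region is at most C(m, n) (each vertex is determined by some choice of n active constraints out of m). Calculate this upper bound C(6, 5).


Each vertex corresponds to some choice of n active constraints out of m, so the number of vertices is at most C(m, n) = m! / (n!(m-n)!).
m = 6, n = 5
Numerator: 6 * 5 * 4 * 3 * 2
Denominator: 5! = 120
C(6, 5) = 6


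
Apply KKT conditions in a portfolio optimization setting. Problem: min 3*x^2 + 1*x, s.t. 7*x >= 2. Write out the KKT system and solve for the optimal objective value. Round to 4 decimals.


Step 1: Try lambda = 0 (constraint inactive).
x_unc = -1/(2*3) = -0.1667
Check: 7*-0.1667 = -1.1669 < 2 -- violated!
Step 2: Constraint must be active: 7*x = 2
x* = 2/7 = 0.2857 (rounded; the exact value 2/7 is used below)
lambda = (2*3*(2/7) + 1)/7 = 0.3878
Step 3: Compute optimal value.
f(x*) = 3*(2/7)^2 + 1*(2/7) = 0.5306


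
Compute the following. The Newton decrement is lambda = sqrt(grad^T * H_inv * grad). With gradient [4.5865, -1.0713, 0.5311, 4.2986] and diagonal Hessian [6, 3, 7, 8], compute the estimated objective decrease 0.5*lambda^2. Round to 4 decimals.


Step 1: H is diagonal, so H^(-1) * g = [0.7644, -0.3571, 0.0759, 0.5373].
Step 2: g^T H^(-1) g = sum_i g_i^2 / H_ii
  = (4.5865)^2/6 + (-1.0713)^2/3 + (0.5311)^2/7 + (4.2986)^2/8
  = 3.506 + 0.3826 + 0.0403 + 2.3097 = 6.2386
Step 3: Objective decrease = 0.5 * g^T H^(-1) g = 3.1193


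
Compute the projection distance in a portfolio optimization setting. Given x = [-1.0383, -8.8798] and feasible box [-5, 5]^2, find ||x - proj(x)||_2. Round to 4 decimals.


Project each component onto [-5, 5].
clip(-1.0383) = -1.0383, clip(-8.8798) = -5.0
Projection = [-1.0383, -5.0]
Squared diffs: [0.0, 15.0528]
Distance = sqrt(15.0528) = 3.8798


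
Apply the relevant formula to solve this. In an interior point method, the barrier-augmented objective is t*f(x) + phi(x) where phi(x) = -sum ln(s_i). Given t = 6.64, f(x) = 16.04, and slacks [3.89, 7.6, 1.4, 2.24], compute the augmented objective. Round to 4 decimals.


Step 1: Compute log-barrier.
ln values: [1.3584, 2.0281, 0.3365, 0.8065]
phi = -(1.3584 + 2.0281 + 0.3365 + 0.8065) = -4.5295
Step 2: Compute augmented objective.
t*f(x) = 6.64*16.04 = 106.5056
Total = 106.5056 - 4.5295 = 101.9761


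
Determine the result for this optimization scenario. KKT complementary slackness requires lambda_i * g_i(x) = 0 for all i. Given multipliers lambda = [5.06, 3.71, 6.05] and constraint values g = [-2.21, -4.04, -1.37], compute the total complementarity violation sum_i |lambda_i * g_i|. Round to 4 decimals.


KKT complementary slackness check:
lambda_1 * g_1 = 5.06 * -2.21 = -11.1826
lambda_2 * g_2 = 3.71 * -4.04 = -14.9884
lambda_3 * g_3 = 6.05 * -1.37 = -8.2885
Total violation = 11.1826 + 14.9884 + 8.2885 = 34.4595


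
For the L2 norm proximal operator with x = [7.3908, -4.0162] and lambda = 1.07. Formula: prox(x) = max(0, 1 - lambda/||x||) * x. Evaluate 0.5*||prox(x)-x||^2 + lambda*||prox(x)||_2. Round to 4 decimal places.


Step 1: Compute ||x||.
||x|| = 8.4115
Step 2: Compute scaling factor.
scale = max(0, 1 - 1.07/8.4115) = 0.8728
Step 3: prox(x) = [6.4506, -3.5053]
||prox(x)|| = 7.3415
Step 4: Proximal objective.
0.5*||prox-x||^2 = 0.5725
lambda*||prox|| = 7.8554
Total = 8.4279


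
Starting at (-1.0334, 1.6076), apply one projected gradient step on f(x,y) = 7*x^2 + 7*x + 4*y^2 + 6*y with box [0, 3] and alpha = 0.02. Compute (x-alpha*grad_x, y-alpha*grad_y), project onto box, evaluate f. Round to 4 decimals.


Step 1: Compute gradient at (-1.0334, 1.6076).
grad_x = 2*7*-1.0334 + 7 = -7.4676
grad_y = 2*4*1.6076 + 6 = 18.8608
Step 2: Gradient step.
x_raw = -1.0334 - 0.02*-7.4676 = -0.884
y_raw = 1.6076 - 0.02*18.8608 = 1.2304
Step 3: Project onto [0, 3].
x_proj = clip(-0.884) = 0.0
y_proj = clip(1.2304) = 1.2304
Step 4: Evaluate f.
f(0.0, 1.2304) = 13.4377


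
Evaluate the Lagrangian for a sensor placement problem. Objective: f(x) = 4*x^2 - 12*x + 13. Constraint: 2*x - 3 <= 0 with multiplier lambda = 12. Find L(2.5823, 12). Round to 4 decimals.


Step 1: Evaluate f(x).
f(2.5823) = 4*2.5823^2 - 12*2.5823 + 13 = 8.6855
Step 2: Evaluate g(x).
g(2.5823) = 2*2.5823 - 3 = 2.1646
Step 3: Compute Lagrangian.
L = 8.6855 + 12*2.1646 = 34.6607


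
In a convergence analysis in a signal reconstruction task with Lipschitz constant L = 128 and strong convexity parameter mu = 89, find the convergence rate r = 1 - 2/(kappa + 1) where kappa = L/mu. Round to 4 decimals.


Step 1: Compute the condition number.
kappa = L/mu = 128/89 = 1.4382
Step 2: Compute the convergence rate.
r = 1 - 2/(kappa + 1) = 1 - 2*mu/(L + mu) = (L - mu)/(L + mu) = 39/217 = 0.1797


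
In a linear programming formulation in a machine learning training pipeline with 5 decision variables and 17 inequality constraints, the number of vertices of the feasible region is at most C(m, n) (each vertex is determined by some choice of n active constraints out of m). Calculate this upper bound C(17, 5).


Each vertex corresponds to some choice of n active constraints out of m, so the number of vertices is at most C(m, n) = m! / (n!(m-n)!).
m = 17, n = 5
Numerator: 17 * 16 * 15 * 14 * 13
Denominator: 5! = 120
C(17, 5) = 6188


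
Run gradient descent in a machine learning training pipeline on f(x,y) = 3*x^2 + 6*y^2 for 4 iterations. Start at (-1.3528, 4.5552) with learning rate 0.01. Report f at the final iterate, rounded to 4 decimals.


Gradient descent on f(x,y) = 3*x^2 + 6*y^2.
Starting point: (-1.3528, 4.5552), alpha = 0.01
Step 1: grad_x = 2*3*-1.3528 = -8.1168, grad_y = 2*6*4.5552 = 54.6624
  x_1 = -1.3528 - 0.01*-8.1168 = -1.2716
  y_1 = 4.5552 - 0.01*54.6624 = 4.0086
Step 2: grad_x = 2*3*-1.2716 = -7.6298, grad_y = 2*6*4.0086 = 48.1029
  x_2 = -1.2716 - 0.01*-7.6298 = -1.1953
  y_2 = 4.0086 - 0.01*48.1029 = 3.5275
Step 3: grad_x = 2*3*-1.1953 = -7.172, grad_y = 2*6*3.5275 = 42.3306
  x_3 = -1.1953 - 0.01*-7.172 = -1.1236
  y_3 = 3.5275 - 0.01*42.3306 = 3.1042
Step 4: grad_x = 2*3*-1.1236 = -6.7417, grad_y = 2*6*3.1042 = 37.2509
  x_4 = -1.1236 - 0.01*-6.7417 = -1.0562
  y_4 = 3.1042 - 0.01*37.2509 = 2.7317
f(-1.0562, 2.7317) = 3*(-1.0562)^2 + 6*2.7317^2 = 48.1208


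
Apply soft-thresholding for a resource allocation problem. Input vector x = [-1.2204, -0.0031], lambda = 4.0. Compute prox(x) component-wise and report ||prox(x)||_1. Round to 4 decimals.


Soft-thresholding with lambda = 4.0:
prox(-1.2204) = sign(-1.2204)*max(|-1.2204| - 4.0, 0) = 0.0
prox(-0.0031) = sign(-0.0031)*max(|-0.0031| - 4.0, 0) = 0.0
prox(x) = [0.0, 0.0]
||prox(x)||_1 = 0.0 + 0.0 = 0.0


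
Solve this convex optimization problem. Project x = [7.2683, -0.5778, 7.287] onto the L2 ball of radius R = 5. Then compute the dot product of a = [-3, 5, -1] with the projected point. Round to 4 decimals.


Step 1: Compute ||x|| (intermediates to 6 decimals).
||x|| = sqrt(7.2683^2 + (-0.5778)^2 + 7.287^2) = 10.308366
Step 2: Project.
Since ||x|| > R, scale = R/||x|| = 5/10.308366 = 0.485043, proj(x) = scale * x
proj(x) = [3.525438, -0.280258, 3.534508]
Step 3: Dot product.
a^T * proj(x) = -3*3.525438 + 5*(-0.280258) - 1*3.534508 = -15.5121


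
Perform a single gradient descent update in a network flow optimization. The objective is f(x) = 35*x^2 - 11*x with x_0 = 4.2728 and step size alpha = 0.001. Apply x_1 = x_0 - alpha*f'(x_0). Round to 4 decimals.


We compute the gradient at x_0 and apply the update.
f'(x) = 70*x - 11
f'(4.2728) = 70*4.2728 - 11 = 288.096
x_1 = 4.2728 - 0.001*288.096 = 3.9847


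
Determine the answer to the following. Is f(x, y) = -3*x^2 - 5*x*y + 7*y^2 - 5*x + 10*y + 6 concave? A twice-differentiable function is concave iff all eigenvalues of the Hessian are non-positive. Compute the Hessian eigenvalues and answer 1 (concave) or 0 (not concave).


The Hessian of f(x,y) = -3*x^2 - 5*x*y + 7*y^2 - 5*x + 10*y + 6 is:
H = [[-6, -5], [-5, 14]]
Trace = -6 + 14 = 8
Determinant = -6*14 - (-5)^2 = -109
Discriminant = (8)^2 - 4*-109 = 500.0
Eigenvalues: lambda_1 = -7.1803, lambda_2 = 15.1803
The function is not concave.

0


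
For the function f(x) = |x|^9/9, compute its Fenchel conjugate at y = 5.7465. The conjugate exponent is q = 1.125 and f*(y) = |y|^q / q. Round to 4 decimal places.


The conjugate exponent q satisfies 1/p + 1/q = 1.
p = 9, so q = 9/(9 - 1) = 1.125
|y|^q = 5.7465^1.125 = 7.1504
f*(5.7465) = 7.1504 / 1.125 = 6.3559


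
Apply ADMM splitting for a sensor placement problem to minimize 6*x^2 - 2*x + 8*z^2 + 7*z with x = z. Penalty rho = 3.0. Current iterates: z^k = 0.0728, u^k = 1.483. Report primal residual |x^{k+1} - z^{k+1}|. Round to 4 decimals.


ADMM iteration with rho = 3.0, z^k = 0.0728, u^k = 1.483
Step 1: x-update.
Minimize 6*x^2 - 2*x + (3.0/2)*(x - 0.0728 + 1.483)^2
FOC: (2*6 + 3.0)*x = 2 + 3.0*(0.0728 - 1.483)
x^{k+1} = -0.1487
Step 2: z-update.
Minimize 8*z^2 + 7*z + (3.0/2)*(-0.1487 - z + 1.483)^2
FOC: (2*8 + 3.0)*z = -7 + 3.0*(-0.1487 + 1.483)
z^{k+1} = -0.1577
Step 3: u-update.
u^{k+1} = 1.483 - 0.1487 + 0.1577 = 1.492
Step 4: Primal residual = |-0.1487 + 0.1577| = 0.009


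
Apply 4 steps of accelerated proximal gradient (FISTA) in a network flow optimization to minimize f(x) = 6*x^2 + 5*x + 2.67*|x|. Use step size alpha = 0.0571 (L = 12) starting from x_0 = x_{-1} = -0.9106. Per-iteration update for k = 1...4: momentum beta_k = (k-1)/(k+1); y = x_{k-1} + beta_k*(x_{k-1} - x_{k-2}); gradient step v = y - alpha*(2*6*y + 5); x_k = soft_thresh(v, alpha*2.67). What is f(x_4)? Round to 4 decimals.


FISTA on f(x) = 6*x^2 + 5*x + 2.67*|x|
L = 12, alpha = 0.0571
Iteration 1: beta = 0.0, y = -0.9106 + 0.0*(-0.9106 + 0.9106) = -0.9106
  grad(y) = -5.9272, v = y - alpha*grad = -0.5722
  prox(v) = soft_thresh(-0.5722, 0.1525) = -0.4197
Iteration 2: beta = 0.3333, y = -0.4197 + 0.3333*(-0.4197 + 0.9106) = -0.2561
  grad(y) = 1.9272, v = y - alpha*grad = -0.3661
  prox(v) = soft_thresh(-0.3661, 0.1525) = -0.2137
Iteration 3: beta = 0.5, y = -0.2137 + 0.5*(-0.2137 + 0.4197) = -0.1106
  grad(y) = 3.6725, v = y - alpha*grad = -0.3203
  prox(v) = soft_thresh(-0.3203, 0.1525) = -0.1679
Iteration 4: beta = 0.6, y = -0.1679 + 0.6*(-0.1679 + 0.2137) = -0.1404
  grad(y) = 3.3152, v = y - alpha*grad = -0.3297
  prox(v) = soft_thresh(-0.3297, 0.1525) = -0.1772
f(x_4) = 6*(-0.1772)^2 + 5*(-0.1772) + 2.67*|-0.1772| = -0.2245


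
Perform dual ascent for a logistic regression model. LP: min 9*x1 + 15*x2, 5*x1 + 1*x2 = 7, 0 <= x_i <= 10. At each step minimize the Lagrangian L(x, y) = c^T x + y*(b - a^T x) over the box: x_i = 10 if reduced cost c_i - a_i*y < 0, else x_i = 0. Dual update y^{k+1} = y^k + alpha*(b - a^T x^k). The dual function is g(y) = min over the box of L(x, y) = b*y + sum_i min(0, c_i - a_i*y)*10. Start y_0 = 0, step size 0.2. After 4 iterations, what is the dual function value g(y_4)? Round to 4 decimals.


Dual ascent for LP: min 9*x1 + 15*x2, 5*x1 + 1*x2 = 7, 0 <= x_i <= 10
Step 1: y^k = 0.0, reduced costs: (9.0, 15.0)
  x^k = (0.0, 0.0), subgradient = b - a^T x = 7.0
  y^{k+1} = 0.0 + 0.2*7.0 = 1.4
Step 2: y^k = 1.4, reduced costs: (2.0, 13.6)
  x^k = (0.0, 0.0), subgradient = b - a^T x = 7.0
  y^{k+1} = 1.4 + 0.2*7.0 = 2.8
Step 3: y^k = 2.8, reduced costs: (-5.0, 12.2)
  x^k = (10.0, 0.0), subgradient = b - a^T x = -43.0
  y^{k+1} = 2.8 + 0.2*-43.0 = -5.8
Step 4: y^k = -5.8, reduced costs: (38.0, 20.8)
  x^k = (0.0, 0.0), subgradient = b - a^T x = 7.0
  y^{k+1} = -5.8 + 0.2*7.0 = -4.4
Dual objective at y_4 = -4.4: reduced costs (31.0, 19.4), box minimizer x = (0.0, 0.0)
g(y_4) = b*y + (c1 - a1*y)*x1 + (c2 - a2*y)*x2 = 7*(-4.4) + 31.0*0.0 + 19.4*0.0 = -30.8 + 0.0 + 0.0 = -30.8


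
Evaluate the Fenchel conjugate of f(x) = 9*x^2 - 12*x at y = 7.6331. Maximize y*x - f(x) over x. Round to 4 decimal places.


f*(y) = sup_x {y*x - a*x^2 - b*x} = sup_x {(y-b)*x - a*x^2}
FOC: (y - b) - 2a*x = 0 => x* = (y - b)/(2a)
x* = (7.6331 + 12)/(2*9) = 1.0907
f*(7.6331) = (y-b)^2/(4a) = (7.6331 + 12)^2/(4*9)
= 385.4586/36 = 10.7072


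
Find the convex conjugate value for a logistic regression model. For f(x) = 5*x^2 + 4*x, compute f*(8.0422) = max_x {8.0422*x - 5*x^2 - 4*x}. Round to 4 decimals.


f*(y) = sup_x {y*x - a*x^2 - b*x} = sup_x {(y-b)*x - a*x^2}
FOC: (y - b) - 2a*x = 0 => x* = (y - b)/(2a)
x* = (8.0422 - 4)/(2*5) = 0.4042
f*(8.0422) = (y-b)^2/(4a) = (8.0422 - 4)^2/(4*5)
= 16.3394/20 = 0.817


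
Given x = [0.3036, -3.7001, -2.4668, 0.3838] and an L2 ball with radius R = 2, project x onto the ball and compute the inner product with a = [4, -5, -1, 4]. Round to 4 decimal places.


Step 1: Compute ||x|| (intermediates to 6 decimals).
||x|| = sqrt(0.3036^2 + (-3.7001)^2 + (-2.4668)^2 + 0.3838^2) = 4.473848
Step 2: Project.
Since ||x|| > R, scale = R/||x|| = 2/4.473848 = 0.447042, proj(x) = scale * x
proj(x) = [0.135722, -1.6541, -1.102763, 0.171575]
Step 3: Dot product.
a^T * proj(x) = 4*0.135722 - 5*(-1.6541) - 1*(-1.102763) + 4*0.171575 = 10.6025


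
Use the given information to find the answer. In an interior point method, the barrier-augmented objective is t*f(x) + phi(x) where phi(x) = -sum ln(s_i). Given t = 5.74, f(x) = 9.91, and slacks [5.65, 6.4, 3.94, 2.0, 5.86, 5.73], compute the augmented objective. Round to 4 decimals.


Step 1: Compute log-barrier.
ln values: [1.7317, 1.8563, 1.3712, 0.6931, 1.7681, 1.7457]
phi = -(1.7317 + 1.8563 + 1.3712 + 0.6931 + 1.7681 + 1.7457) = -9.1661
Step 2: Compute augmented objective.
t*f(x) = 5.74*9.91 = 56.8834
Total = 56.8834 - 9.1661 = 47.7173


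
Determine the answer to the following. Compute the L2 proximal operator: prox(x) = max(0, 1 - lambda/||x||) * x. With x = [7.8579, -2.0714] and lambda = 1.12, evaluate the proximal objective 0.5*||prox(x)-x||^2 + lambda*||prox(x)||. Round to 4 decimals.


Step 1: Compute ||x||.
||x|| = 8.1263
Step 2: Compute scaling factor.
scale = max(0, 1 - 1.12/8.1263) = 0.8622
Step 3: prox(x) = [6.7749, -1.7859]
||prox(x)|| = 7.0063
Step 4: Proximal objective.
0.5*||prox-x||^2 = 0.6272
lambda*||prox|| = 7.8471
Total = 8.4743


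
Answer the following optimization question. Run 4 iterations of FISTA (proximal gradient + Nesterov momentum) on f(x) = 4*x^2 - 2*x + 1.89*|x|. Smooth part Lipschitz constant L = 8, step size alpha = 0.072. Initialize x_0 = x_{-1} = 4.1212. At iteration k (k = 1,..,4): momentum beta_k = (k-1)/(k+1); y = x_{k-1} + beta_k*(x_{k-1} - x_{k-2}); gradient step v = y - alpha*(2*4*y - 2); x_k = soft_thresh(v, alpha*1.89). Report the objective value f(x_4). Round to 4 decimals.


FISTA on f(x) = 4*x^2 - 2*x + 1.89*|x|
L = 8, alpha = 0.072
Iteration 1: beta = 0.0, y = 4.1212 + 0.0*(4.1212 - 4.1212) = 4.1212
  grad(y) = 30.9696, v = y - alpha*grad = 1.8914
  prox(v) = soft_thresh(1.8914, 0.1361) = 1.7553
Iteration 2: beta = 0.3333, y = 1.7553 + 0.3333*(1.7553 - 4.1212) = 0.9667
  grad(y) = 5.7334, v = y - alpha*grad = 0.5539
  prox(v) = soft_thresh(0.5539, 0.1361) = 0.4178
Iteration 3: beta = 0.5, y = 0.4178 + 0.5*(0.4178 - 1.7553) = -0.251
  grad(y) = -4.0077, v = y - alpha*grad = 0.0376
  prox(v) = soft_thresh(0.0376, 0.1361) = 0.0
Iteration 4: beta = 0.6, y = 0.0 + 0.6*(0.0 - 0.4178) = -0.2507
  grad(y) = -4.0054, v = y - alpha*grad = 0.0377
  prox(v) = soft_thresh(0.0377, 0.1361) = 0.0
f(x_4) = 4*0.0^2 - 2*0.0 + 1.89*|0.0| = 0.0


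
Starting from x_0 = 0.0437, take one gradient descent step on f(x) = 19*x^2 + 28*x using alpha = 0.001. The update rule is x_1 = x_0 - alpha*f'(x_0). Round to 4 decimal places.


We compute the gradient at x_0 and apply the update.
f'(x) = 38*x + 28
f'(0.0437) = 38*0.0437 + 28 = 29.6606
x_1 = 0.0437 - 0.001*29.6606 = 0.014


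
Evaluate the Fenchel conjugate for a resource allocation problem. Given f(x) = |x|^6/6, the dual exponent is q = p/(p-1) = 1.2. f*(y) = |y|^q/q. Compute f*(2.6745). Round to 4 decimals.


The conjugate exponent q satisfies 1/p + 1/q = 1.
p = 6, so q = 6/(6 - 1) = 1.2
|y|^q = 2.6745^1.2 = 3.2561
f*(2.6745) = 3.2561 / 1.2 = 2.7134


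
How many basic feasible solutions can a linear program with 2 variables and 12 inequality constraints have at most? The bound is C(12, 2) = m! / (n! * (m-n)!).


Each vertex corresponds to some choice of n active constraints out of m, so the number of vertices is at most C(m, n) = m! / (n!(m-n)!).
m = 12, n = 2
Numerator: 12 * 11
Denominator: 2! = 2
C(12, 2) = 66


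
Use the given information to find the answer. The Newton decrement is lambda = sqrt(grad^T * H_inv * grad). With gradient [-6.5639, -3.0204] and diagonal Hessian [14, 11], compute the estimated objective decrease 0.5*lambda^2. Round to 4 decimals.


Step 1: H is diagonal, so H^(-1) * g = [-0.4689, -0.2746].
Step 2: g^T H^(-1) g = sum_i g_i^2 / H_ii
  = (-6.5639)^2/14 + (-3.0204)^2/11
  = 3.0775 + 0.8293 = 3.9068
Step 3: Objective decrease = 0.5 * g^T H^(-1) g = 1.9534


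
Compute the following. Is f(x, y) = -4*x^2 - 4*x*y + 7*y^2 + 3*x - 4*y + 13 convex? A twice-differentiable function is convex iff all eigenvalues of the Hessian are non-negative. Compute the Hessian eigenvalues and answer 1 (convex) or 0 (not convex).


The Hessian of f(x,y) = -4*x^2 - 4*x*y + 7*y^2 + 3*x - 4*y + 13 is:
H = [[-8, -4], [-4, 14]]
Trace = -8 + 14 = 6
Determinant = -8*14 - (-4)^2 = -128
Discriminant = (6)^2 - 4*-128 = 548.0
Eigenvalues: lambda_1 = -8.7047, lambda_2 = 14.7047
The function is not convex.

0


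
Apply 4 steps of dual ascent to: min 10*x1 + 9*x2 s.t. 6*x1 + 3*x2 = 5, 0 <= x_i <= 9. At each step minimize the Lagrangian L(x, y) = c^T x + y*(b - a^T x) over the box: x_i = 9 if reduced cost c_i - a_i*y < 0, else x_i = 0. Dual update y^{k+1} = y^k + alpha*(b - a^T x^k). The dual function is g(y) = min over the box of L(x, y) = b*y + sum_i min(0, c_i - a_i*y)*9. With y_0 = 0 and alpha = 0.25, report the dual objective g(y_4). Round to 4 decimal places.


Dual ascent for LP: min 10*x1 + 9*x2, 6*x1 + 3*x2 = 5, 0 <= x_i <= 9
Step 1: y^k = 0.0, reduced costs: (10.0, 9.0)
  x^k = (0.0, 0.0), subgradient = b - a^T x = 5.0
  y^{k+1} = 0.0 + 0.25*5.0 = 1.25
Step 2: y^k = 1.25, reduced costs: (2.5, 5.25)
  x^k = (0.0, 0.0), subgradient = b - a^T x = 5.0
  y^{k+1} = 1.25 + 0.25*5.0 = 2.5
Step 3: y^k = 2.5, reduced costs: (-5.0, 1.5)
  x^k = (9.0, 0.0), subgradient = b - a^T x = -49.0
  y^{k+1} = 2.5 + 0.25*-49.0 = -9.75
Step 4: y^k = -9.75, reduced costs: (68.5, 38.25)
  x^k = (0.0, 0.0), subgradient = b - a^T x = 5.0
  y^{k+1} = -9.75 + 0.25*5.0 = -8.5
Dual objective at y_4 = -8.5: reduced costs (61.0, 34.5), box minimizer x = (0.0, 0.0)
g(y_4) = b*y + (c1 - a1*y)*x1 + (c2 - a2*y)*x2 = 5*(-8.5) + 61.0*0.0 + 34.5*0.0 = -42.5 + 0.0 + 0.0 = -42.5


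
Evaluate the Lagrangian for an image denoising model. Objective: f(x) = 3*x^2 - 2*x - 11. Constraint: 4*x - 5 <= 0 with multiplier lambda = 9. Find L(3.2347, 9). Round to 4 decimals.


Step 1: Evaluate f(x).
f(3.2347) = 3*3.2347^2 - 2*3.2347 - 11 = 13.9205
Step 2: Evaluate g(x).
g(3.2347) = 4*3.2347 - 5 = 7.9388
Step 3: Compute Lagrangian.
L = 13.9205 + 9*7.9388 = 85.3697


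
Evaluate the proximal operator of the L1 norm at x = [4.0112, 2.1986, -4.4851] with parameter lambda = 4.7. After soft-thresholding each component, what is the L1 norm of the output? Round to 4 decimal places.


Soft-thresholding with lambda = 4.7:
prox(4.0112) = sign(4.0112)*max(|4.0112| - 4.7, 0) = 0.0
prox(2.1986) = sign(2.1986)*max(|2.1986| - 4.7, 0) = 0.0
prox(-4.4851) = sign(-4.4851)*max(|-4.4851| - 4.7, 0) = 0.0
prox(x) = [0.0, 0.0, 0.0]
||prox(x)||_1 = 0.0 + 0.0 + 0.0 = 0.0


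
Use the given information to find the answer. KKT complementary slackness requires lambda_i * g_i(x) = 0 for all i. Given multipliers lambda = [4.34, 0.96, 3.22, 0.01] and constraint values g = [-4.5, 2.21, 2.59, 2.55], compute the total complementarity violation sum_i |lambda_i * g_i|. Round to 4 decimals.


KKT complementary slackness check:
lambda_1 * g_1 = 4.34 * -4.5 = -19.53
lambda_2 * g_2 = 0.96 * 2.21 = 2.1216
lambda_3 * g_3 = 3.22 * 2.59 = 8.3398
lambda_4 * g_4 = 0.01 * 2.55 = 0.0255
Total violation = 19.53 + 2.1216 + 8.3398 + 0.0255 = 30.0169


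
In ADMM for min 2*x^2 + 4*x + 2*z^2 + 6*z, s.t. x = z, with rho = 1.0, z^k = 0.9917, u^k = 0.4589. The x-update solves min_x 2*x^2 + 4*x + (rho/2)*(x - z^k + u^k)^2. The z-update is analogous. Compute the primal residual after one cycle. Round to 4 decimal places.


ADMM iteration with rho = 1.0, z^k = 0.9917, u^k = 0.4589
Step 1: x-update.
Minimize 2*x^2 + 4*x + (1.0/2)*(x - 0.9917 + 0.4589)^2
FOC: (2*2 + 1.0)*x = -4 + 1.0*(0.9917 - 0.4589)
x^{k+1} = -0.6934
Step 2: z-update.
Minimize 2*z^2 + 6*z + (1.0/2)*(-0.6934 - z + 0.4589)^2
FOC: (2*2 + 1.0)*z = -6 + 1.0*(-0.6934 + 0.4589)
z^{k+1} = -1.2469
Step 3: u-update.
u^{k+1} = 0.4589 - 0.6934 + 1.2469 = 1.0124
Step 4: Primal residual = |-0.6934 + 1.2469| = 0.5535


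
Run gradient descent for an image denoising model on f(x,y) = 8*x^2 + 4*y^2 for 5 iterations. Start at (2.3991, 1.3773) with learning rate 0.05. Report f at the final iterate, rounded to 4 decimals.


Gradient descent on f(x,y) = 8*x^2 + 4*y^2.
Starting point: (2.3991, 1.3773), alpha = 0.05
Step 1: grad_x = 2*8*2.3991 = 38.3856, grad_y = 2*4*1.3773 = 11.0184
  x_1 = 2.3991 - 0.05*38.3856 = 0.4798
  y_1 = 1.3773 - 0.05*11.0184 = 0.8264
Step 2: grad_x = 2*8*0.4798 = 7.6771, grad_y = 2*4*0.8264 = 6.611
  x_2 = 0.4798 - 0.05*7.6771 = 0.096
  y_2 = 0.8264 - 0.05*6.611 = 0.4958
Step 3: grad_x = 2*8*0.096 = 1.5354, grad_y = 2*4*0.4958 = 3.9666
  x_3 = 0.096 - 0.05*1.5354 = 0.0192
  y_3 = 0.4958 - 0.05*3.9666 = 0.2975
Step 4: grad_x = 2*8*0.0192 = 0.3071, grad_y = 2*4*0.2975 = 2.38
  x_4 = 0.0192 - 0.05*0.3071 = 0.0038
  y_4 = 0.2975 - 0.05*2.38 = 0.1785
Step 5: grad_x = 2*8*0.0038 = 0.0614, grad_y = 2*4*0.1785 = 1.428
  x_5 = 0.0038 - 0.05*0.0614 = 0.0008
  y_5 = 0.1785 - 0.05*1.428 = 0.1071
f(0.0008, 0.1071) = 8*0.0008^2 + 4*0.1071^2 = 0.0459


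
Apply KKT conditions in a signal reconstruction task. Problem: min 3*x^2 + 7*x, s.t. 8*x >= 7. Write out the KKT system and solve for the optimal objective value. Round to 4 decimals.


Step 1: Try lambda = 0 (constraint inactive).
x_unc = -7/(2*3) = -1.1667
Check: 8*-1.1667 = -9.3336 < 7 -- violated!
Step 2: Constraint must be active: 8*x = 7
x* = 7/8 = 0.875
lambda = (2*3*0.875 + 7)/8 = 1.5313
Step 3: Compute optimal value.
f(x*) = 3*0.875^2 + 7*0.875 = 8.4219


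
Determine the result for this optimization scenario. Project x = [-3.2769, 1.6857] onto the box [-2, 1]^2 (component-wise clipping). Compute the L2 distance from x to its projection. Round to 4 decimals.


Project each component onto [-2, 1].
clip(-3.2769) = -2.0, clip(1.6857) = 1.0
Projection = [-2.0, 1.0]
Squared diffs: [1.6305, 0.4702]
Distance = sqrt(2.1007) = 1.4494


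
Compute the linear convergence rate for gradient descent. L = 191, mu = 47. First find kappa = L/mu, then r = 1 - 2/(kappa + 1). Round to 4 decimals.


Step 1: Compute the condition number.
kappa = L/mu = 191/47 = 4.0638
Step 2: Compute the convergence rate.
r = 1 - 2/(kappa + 1) = 1 - 2*mu/(L + mu) = (L - mu)/(L + mu) = 144/238 = 0.605


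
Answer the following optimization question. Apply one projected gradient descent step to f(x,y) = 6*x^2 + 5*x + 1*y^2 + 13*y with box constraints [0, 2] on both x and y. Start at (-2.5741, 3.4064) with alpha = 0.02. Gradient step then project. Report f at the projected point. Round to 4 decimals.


Step 1: Compute gradient at (-2.5741, 3.4064).
grad_x = 2*6*-2.5741 + 5 = -25.8892
grad_y = 2*1*3.4064 + 13 = 19.8128
Step 2: Gradient step.
x_raw = -2.5741 - 0.02*-25.8892 = -2.0563
y_raw = 3.4064 - 0.02*19.8128 = 3.0101
Step 3: Project onto [0, 2].
x_proj = clip(-2.0563) = 0.0
y_proj = clip(3.0101) = 2.0
Step 4: Evaluate f.
f(0.0, 2.0) = 30.0


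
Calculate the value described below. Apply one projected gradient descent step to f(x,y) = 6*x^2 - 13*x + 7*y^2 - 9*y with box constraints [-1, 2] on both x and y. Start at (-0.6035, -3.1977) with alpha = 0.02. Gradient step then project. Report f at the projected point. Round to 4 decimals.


Step 1: Compute gradient at (-0.6035, -3.1977).
grad_x = 2*6*-0.6035 - 13 = -20.242
grad_y = 2*7*-3.1977 - 9 = -53.7678
Step 2: Gradient step.
x_raw = -0.6035 - 0.02*-20.242 = -0.1987
y_raw = -3.1977 - 0.02*-53.7678 = -2.1223
Step 3: Project onto [-1, 2].
x_proj = clip(-0.1987) = -0.1987
y_proj = clip(-2.1223) = -1.0
Step 4: Evaluate f.
f(-0.1987, -1.0) = 18.8194


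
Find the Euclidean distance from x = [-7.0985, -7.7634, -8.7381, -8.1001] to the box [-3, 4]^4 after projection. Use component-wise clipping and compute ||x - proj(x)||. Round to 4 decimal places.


Project each component onto [-3, 4].
clip(-7.0985) = -3.0, clip(-7.7634) = -3.0, clip(-8.7381) = -3.0, clip(-8.1001) = -3.0
Projection = [-3.0, -3.0, -3.0, -3.0]
Squared diffs: [16.7977, 22.69, 32.9258, 26.011]
Distance = sqrt(98.4245) = 9.9209


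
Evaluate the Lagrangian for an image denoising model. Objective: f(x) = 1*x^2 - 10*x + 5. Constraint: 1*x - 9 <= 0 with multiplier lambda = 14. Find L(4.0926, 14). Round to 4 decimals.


Step 1: Evaluate f(x).
f(4.0926) = 1*4.0926^2 - 10*4.0926 + 5 = -19.1766
Step 2: Evaluate g(x).
g(4.0926) = 1*4.0926 - 9 = -4.9074
Step 3: Compute Lagrangian.
L = -19.1766 + 14*-4.9074 = -87.8802


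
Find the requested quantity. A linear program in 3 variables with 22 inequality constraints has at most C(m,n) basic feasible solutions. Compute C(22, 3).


Each vertex corresponds to some choice of n active constraints out of m, so the number of vertices is at most C(m, n) = m! / (n!(m-n)!).
m = 22, n = 3
Numerator: 22 * 21 * 20
Denominator: 3! = 6
C(22, 3) = 1540


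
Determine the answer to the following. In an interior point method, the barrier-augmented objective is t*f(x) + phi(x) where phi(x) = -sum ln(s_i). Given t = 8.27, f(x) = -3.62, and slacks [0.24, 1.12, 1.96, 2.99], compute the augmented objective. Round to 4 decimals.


Step 1: Compute log-barrier.
ln values: [-1.4271, 0.1133, 0.6729, 1.0953]
phi = -(-1.4271 + 0.1133 + 0.6729 + 1.0953) = -0.4544
Step 2: Compute augmented objective.
t*f(x) = 8.27*-3.62 = -29.9374
Total = -29.9374 - 0.4544 = -30.3918


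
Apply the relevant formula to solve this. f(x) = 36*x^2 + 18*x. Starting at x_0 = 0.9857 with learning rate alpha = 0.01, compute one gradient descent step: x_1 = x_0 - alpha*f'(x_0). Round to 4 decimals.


We compute the gradient at x_0 and apply the update.
f'(x) = 72*x + 18
f'(0.9857) = 72*0.9857 + 18 = 88.9704
x_1 = 0.9857 - 0.01*88.9704 = 0.096


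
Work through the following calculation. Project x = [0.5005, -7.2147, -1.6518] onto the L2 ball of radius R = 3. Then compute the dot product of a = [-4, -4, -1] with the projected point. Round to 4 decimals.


Step 1: Compute ||x|| (intermediates to 6 decimals).
||x|| = sqrt(0.5005^2 + (-7.2147)^2 + (-1.6518)^2) = 7.418277
Step 2: Project.
Since ||x|| > R, scale = R/||x|| = 3/7.418277 = 0.404407, proj(x) = scale * x
proj(x) = [0.202406, -2.917675, -0.667999]
Step 3: Dot product.
a^T * proj(x) = -4*0.202406 - 4*(-2.917675) - 1*(-0.667999) = 11.5291


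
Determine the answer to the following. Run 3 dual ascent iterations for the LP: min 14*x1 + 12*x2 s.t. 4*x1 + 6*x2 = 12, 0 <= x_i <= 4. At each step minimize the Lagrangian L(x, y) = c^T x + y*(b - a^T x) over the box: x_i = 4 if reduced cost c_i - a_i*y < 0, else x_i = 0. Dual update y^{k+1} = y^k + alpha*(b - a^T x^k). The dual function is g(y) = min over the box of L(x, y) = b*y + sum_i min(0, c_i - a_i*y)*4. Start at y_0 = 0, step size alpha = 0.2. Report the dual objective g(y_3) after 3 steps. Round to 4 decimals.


Dual ascent for LP: min 14*x1 + 12*x2, 4*x1 + 6*x2 = 12, 0 <= x_i <= 4
Step 1: y^k = 0.0, reduced costs: (14.0, 12.0)
  x^k = (0.0, 0.0), subgradient = b - a^T x = 12.0
  y^{k+1} = 0.0 + 0.2*12.0 = 2.4
Step 2: y^k = 2.4, reduced costs: (4.4, -2.4)
  x^k = (0.0, 4.0), subgradient = b - a^T x = -12.0
  y^{k+1} = 2.4 + 0.2*-12.0 = -0.0
Step 3: y^k = -0.0, reduced costs: (14.0, 12.0)
  x^k = (0.0, 0.0), subgradient = b - a^T x = 12.0
  y^{k+1} = -0.0 + 0.2*12.0 = 2.4
Dual objective at y_3 = 2.4: reduced costs (4.4, -2.4), box minimizer x = (0.0, 4.0)
g(y_3) = b*y + (c1 - a1*y)*x1 + (c2 - a2*y)*x2 = 12*2.4 + 4.4*0.0 + (-2.4)*4.0 = 28.8 + 0.0 - 9.6 = 19.2


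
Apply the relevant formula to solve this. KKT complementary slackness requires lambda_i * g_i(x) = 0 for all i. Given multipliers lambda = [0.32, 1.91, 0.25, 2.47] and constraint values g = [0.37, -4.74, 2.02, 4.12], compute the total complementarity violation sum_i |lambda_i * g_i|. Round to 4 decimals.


KKT complementary slackness check:
lambda_1 * g_1 = 0.32 * 0.37 = 0.1184
lambda_2 * g_2 = 1.91 * -4.74 = -9.0534
lambda_3 * g_3 = 0.25 * 2.02 = 0.505
lambda_4 * g_4 = 2.47 * 4.12 = 10.1764
Total violation = 0.1184 + 9.0534 + 0.505 + 10.1764 = 19.8532


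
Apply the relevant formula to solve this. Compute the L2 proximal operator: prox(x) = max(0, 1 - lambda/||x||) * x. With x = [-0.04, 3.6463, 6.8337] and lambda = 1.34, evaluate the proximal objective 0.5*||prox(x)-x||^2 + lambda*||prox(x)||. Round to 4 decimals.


Step 1: Compute ||x||.
||x|| = 7.7457
Step 2: Compute scaling factor.
scale = max(0, 1 - 1.34/7.7457) = 0.827
Step 3: prox(x) = [-0.0331, 3.0155, 5.6515]
||prox(x)|| = 6.4057
Step 4: Proximal objective.
0.5*||prox-x||^2 = 0.8978
lambda*||prox|| = 8.5836
Total = 9.4815


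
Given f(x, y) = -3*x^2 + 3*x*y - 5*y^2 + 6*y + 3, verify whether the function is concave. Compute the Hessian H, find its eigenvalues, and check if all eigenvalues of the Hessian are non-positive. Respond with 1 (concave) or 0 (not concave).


The Hessian of f(x,y) = -3*x^2 + 3*x*y - 5*y^2 + 6*y + 3 is:
H = [[-6, 3], [3, -10]]
Trace = -6 - 10 = -16
Determinant = -6*-10 - (3)^2 = 51
Discriminant = (-16)^2 - 4*51 = 52.0
Eigenvalues: lambda_1 = -11.6056, lambda_2 = -4.3944
The function is concave.

1
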